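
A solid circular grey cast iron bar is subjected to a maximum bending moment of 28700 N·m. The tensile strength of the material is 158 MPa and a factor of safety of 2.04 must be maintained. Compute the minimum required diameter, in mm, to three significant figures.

σ_allow = 158/2.04 = 77.45 MPa.
For a solid circular section σ = 32M/(πd³), so d³ = 32M/(π σ_allow) = 32×2.8700×10^7/(π×77.45) = 3.774×10^6 mm³.
d = 155.7 mm.

d = 156 mm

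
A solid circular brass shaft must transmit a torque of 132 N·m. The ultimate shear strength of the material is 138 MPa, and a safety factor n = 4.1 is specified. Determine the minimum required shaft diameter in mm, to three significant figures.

d = 27.1 mm

Allowable shear stress τ_allow = 138/4.1 = 33.66 MPa.
For a solid shaft τ = 16T/(πd³), so d³ = 16T/(π τ_allow) = 16×132000/(π×33.66) = 19970 mm³.
d = (19970)^(1/3) = 27.13 mm.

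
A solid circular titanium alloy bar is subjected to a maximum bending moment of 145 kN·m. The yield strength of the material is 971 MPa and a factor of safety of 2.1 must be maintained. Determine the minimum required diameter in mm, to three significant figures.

σ_allow = 971/2.1 = 462.4 MPa.
For a solid circular section σ = 32M/(πd³), so d³ = 32M/(π σ_allow) = 32×1.4500×10^8/(π×462.4) = 3.194×10^6 mm³.
d = 147.3 mm.

d = 147 mm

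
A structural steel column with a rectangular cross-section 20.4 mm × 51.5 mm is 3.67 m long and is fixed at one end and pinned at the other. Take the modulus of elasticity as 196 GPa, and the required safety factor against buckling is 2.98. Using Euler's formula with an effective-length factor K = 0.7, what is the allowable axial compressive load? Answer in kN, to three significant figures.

Buckling occurs about the weak axis: I_min = h·b³/12 = 51.5×20.4³/12 = 36430 mm⁴ (b = 20.4 mm is the smaller dimension).
Effective length L_e = KL = 0.7×3.67 m = 2569 mm.
Euler critical load P_cr = π²EI/L_e² = π²×196000×36430/2569² = 10680 N.
P_allow = P_cr/n = 10680/2.98 = 3584 N.

P_allow = 3.58 kN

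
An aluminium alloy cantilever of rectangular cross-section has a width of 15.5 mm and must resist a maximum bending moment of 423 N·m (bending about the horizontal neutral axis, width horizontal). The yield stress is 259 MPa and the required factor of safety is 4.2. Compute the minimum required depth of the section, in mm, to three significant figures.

σ_allow = 259/4.2 = 61.67 MPa.
For a rectangular section σ = 6M/(bh²), so h² = 6M/(b σ_allow) = 6×423000/(15.5×61.67) = 2655 mm².
h = 51.53 mm.

h = 51.5 mm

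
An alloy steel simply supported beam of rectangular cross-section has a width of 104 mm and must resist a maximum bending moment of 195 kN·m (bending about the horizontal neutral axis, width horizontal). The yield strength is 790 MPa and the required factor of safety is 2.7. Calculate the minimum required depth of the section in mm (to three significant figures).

σ_allow = 790/2.7 = 292.6 MPa.
For a rectangular section σ = 6M/(bh²), so h² = 6M/(b σ_allow) = 6×1.9500×10^8/(104×292.6) = 38450 mm².
h = 196.1 mm.

h = 196 mm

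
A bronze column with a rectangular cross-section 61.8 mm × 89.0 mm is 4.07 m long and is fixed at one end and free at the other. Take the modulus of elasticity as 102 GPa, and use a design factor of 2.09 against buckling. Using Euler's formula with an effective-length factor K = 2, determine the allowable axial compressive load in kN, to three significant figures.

Buckling occurs about the weak axis: I_min = h·b³/12 = 89.0×61.8³/12 = 1.751×10^6 mm⁴ (b = 61.8 mm is the smaller dimension).
Effective length L_e = KL = 2×4.07 m = 8140 mm.
Euler critical load P_cr = π²EI/L_e² = π²×102000×1.751×10^6/8140² = 26600 N.
P_allow = P_cr/n = 26600/2.09 = 12730 N.

P_allow = 12.7 kN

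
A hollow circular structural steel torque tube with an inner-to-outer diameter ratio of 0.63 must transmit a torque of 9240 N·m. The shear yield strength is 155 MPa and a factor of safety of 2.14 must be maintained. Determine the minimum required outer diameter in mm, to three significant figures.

τ_allow = 155/2.14 = 72.43 MPa.
For a hollow shaft τ = 16T/[πd_o³(1−k⁴)] with k = 0.63, so 1−k⁴ = 0.8425.
d_o³ = 16T/[π τ_allow (1−k⁴)] = 16×9240000/(π×72.43×0.8425) = 771200 mm³.
d_o = 91.70 mm.

d_o = 91.7 mm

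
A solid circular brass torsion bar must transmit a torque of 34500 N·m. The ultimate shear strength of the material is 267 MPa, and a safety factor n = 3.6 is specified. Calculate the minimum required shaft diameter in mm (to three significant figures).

d = 133 mm

Allowable shear stress τ_allow = 267/3.6 = 74.17 MPa.
For a solid shaft τ = 16T/(πd³), so d³ = 16T/(π τ_allow) = 16×3.4500×10^7/(π×74.17) = 2.369×10^6 mm³.
d = (2.369×10^6)^(1/3) = 133.3 mm.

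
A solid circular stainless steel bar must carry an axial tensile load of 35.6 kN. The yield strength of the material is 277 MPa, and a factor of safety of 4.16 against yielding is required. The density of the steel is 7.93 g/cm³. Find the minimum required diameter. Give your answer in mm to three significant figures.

Allowable stress σ_allow = 277/4.16 = 66.59 MPa.
Required area A = F/σ_allow = 35600/66.59 = 534.6 mm².
A = πd²/4 → d = √(4A/π) = 26.09 mm.

d = 26.1 mm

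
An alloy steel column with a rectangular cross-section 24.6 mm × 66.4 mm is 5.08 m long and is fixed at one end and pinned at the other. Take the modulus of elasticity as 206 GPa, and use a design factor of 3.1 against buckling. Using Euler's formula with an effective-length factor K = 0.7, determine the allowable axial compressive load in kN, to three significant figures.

P_allow = 4.27 kN

Buckling occurs about the weak axis: I_min = h·b³/12 = 66.4×24.6³/12 = 82370 mm⁴ (b = 24.6 mm is the smaller dimension).
Effective length L_e = KL = 0.7×5.08 m = 3556 mm.
Euler critical load P_cr = π²EI/L_e² = π²×206000×82370/3556² = 13240 N.
P_allow = P_cr/n = 13240/3.1 = 4272 N.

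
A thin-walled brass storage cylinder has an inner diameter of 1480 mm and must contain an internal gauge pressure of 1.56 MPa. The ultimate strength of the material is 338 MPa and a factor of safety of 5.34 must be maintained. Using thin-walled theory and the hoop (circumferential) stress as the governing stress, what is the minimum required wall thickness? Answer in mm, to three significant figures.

σ_allow = 338/5.34 = 63.30 MPa.
Hoop stress σ_h = pD/(2t), so t = pD/(2σ_allow) = 1.56×1480/(2×63.30) = 18.24 mm.

t = 18.2 mm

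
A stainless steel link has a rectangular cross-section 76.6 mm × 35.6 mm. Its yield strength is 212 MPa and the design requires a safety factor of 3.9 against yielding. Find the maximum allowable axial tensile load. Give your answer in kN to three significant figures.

F_allow = 148 kN

σ_allow = 212/3.9 = 54.36 MPa.
A = 76.6×35.6 = 2727 mm².
F_allow = σ_allow × A = 54.36×2727 = 148200 N.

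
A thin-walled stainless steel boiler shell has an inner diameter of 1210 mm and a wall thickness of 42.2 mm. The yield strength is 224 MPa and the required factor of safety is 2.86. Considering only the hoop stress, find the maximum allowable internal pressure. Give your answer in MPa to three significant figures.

σ_allow = 224/2.86 = 78.32 MPa.
σ_h = pD/(2t) → p_allow = 2σ_allow t/D = 2×78.32×42.2/1210 = 5.463 MPa.

p_allow = 5.46 MPa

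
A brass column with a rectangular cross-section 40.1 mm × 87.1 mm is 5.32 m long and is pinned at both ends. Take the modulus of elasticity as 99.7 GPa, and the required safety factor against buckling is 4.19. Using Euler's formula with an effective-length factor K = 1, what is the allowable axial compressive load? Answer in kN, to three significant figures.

P_allow = 3.88 kN

Buckling occurs about the weak axis: I_min = h·b³/12 = 87.1×40.1³/12 = 468000 mm⁴ (b = 40.1 mm is the smaller dimension).
Effective length L_e = KL = 1×5.32 m = 5320 mm.
Euler critical load P_cr = π²EI/L_e² = π²×99700×468000/5320² = 16270 N.
P_allow = P_cr/n = 16270/4.19 = 3884 N.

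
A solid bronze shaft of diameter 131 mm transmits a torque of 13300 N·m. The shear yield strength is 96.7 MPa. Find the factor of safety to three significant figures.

n = 3.21

τ = 16T/(πd³) = 16×1.3300×10^7/(π×131³) = 30.13 MPa.
n = τ_limit/τ = 96.7/30.13 = 3.209.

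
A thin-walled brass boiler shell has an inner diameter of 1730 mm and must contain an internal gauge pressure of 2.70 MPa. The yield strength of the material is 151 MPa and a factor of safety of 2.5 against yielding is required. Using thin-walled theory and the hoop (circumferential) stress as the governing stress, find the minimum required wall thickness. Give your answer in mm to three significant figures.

σ_allow = 151/2.5 = 60.40 MPa.
Hoop stress σ_h = pD/(2t), so t = pD/(2σ_allow) = 2.70×1730/(2×60.40) = 38.67 mm.

t = 38.7 mm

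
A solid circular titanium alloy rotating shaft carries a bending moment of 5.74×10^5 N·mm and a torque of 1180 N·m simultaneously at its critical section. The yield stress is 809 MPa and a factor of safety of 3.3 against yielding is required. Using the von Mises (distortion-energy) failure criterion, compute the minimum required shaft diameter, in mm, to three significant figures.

σ_allow = σ_y/n = 809/3.3 = 245.2 MPa.
For a solid shaft σ_b = 32M/(πd³) and τ = 16T/(πd³), so the von Mises stress is σ' = (16/πd³)·√(4M²+3T²).
√(4M²+3T²) = √(4×(574000)² + 3×(1.180×10^6)²) = 2.344×10^6 N·mm.
d³ = 16×2.344×10^6/(π×245.2) = 48700 mm³.
d = 36.52 mm.

d = 36.5 mm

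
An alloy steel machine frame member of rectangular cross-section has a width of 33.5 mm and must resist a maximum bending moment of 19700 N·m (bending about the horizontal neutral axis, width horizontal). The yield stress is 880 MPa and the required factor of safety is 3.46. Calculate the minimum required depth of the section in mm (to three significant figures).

σ_allow = 880/3.46 = 254.3 MPa.
For a rectangular section σ = 6M/(bh²), so h² = 6M/(b σ_allow) = 6×1.9700×10^7/(33.5×254.3) = 13870 mm².
h = 117.8 mm.

h = 118 mm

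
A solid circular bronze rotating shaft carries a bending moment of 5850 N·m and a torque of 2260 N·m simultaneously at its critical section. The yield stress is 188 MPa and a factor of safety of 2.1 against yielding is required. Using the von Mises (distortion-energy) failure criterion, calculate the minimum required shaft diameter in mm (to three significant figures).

σ_allow = σ_y/n = 188/2.1 = 89.52 MPa.
For a solid shaft σ_b = 32M/(πd³) and τ = 16T/(πd³), so the von Mises stress is σ' = (16/πd³)·√(4M²+3T²).
√(4M²+3T²) = √(4×(5.850×10^6)² + 3×(2.260×10^6)²) = 1.234×10^7 N·mm.
d³ = 16×1.234×10^7/(π×89.52) = 701900 mm³.
d = 88.87 mm.

d = 88.9 mm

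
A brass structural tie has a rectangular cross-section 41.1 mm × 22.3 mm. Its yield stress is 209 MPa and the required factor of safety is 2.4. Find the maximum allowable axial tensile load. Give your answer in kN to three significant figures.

F_allow = 79.8 kN

σ_allow = 209/2.4 = 87.08 MPa.
A = 41.1×22.3 = 916.5 mm².
F_allow = σ_allow × A = 87.08×916.5 = 79810 N.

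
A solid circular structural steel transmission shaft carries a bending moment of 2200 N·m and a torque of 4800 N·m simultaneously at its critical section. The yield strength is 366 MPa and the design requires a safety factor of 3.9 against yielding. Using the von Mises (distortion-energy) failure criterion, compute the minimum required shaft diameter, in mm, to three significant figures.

σ_allow = σ_y/n = 366/3.9 = 93.85 MPa.
For a solid shaft σ_b = 32M/(πd³) and τ = 16T/(πd³), so the von Mises stress is σ' = (16/πd³)·√(4M²+3T²).
√(4M²+3T²) = √(4×(2.200×10^6)² + 3×(4.800×10^6)²) = 9.406×10^6 N·mm.
d³ = 16×9.406×10^6/(π×93.85) = 510500 mm³.
d = 79.92 mm.

d = 79.9 mm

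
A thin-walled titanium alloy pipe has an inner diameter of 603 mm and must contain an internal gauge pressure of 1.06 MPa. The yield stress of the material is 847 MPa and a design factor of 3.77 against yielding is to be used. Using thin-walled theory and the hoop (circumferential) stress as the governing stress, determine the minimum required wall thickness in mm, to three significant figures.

σ_allow = 847/3.77 = 224.7 MPa.
Hoop stress σ_h = pD/(2t), so t = pD/(2σ_allow) = 1.06×603/(2×224.7) = 1.422 mm.

t = 1.42 mm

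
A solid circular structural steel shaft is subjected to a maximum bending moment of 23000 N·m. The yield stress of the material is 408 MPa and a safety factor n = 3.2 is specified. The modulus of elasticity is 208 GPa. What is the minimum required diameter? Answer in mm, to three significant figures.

d = 122 mm

σ_allow = 408/3.2 = 127.5 MPa.
For a solid circular section σ = 32M/(πd³), so d³ = 32M/(π σ_allow) = 32×2.3000×10^7/(π×127.5) = 1.837×10^6 mm³.
d = 122.5 mm.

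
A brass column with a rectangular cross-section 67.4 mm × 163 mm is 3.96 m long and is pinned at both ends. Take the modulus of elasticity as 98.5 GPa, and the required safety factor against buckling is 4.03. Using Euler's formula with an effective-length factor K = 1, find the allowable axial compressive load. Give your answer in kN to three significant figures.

P_allow = 64.0 kN

Buckling occurs about the weak axis: I_min = h·b³/12 = 163×67.4³/12 = 4.159×10^6 mm⁴ (b = 67.4 mm is the smaller dimension).
Effective length L_e = KL = 1×3.96 m = 3960 mm.
Euler critical load P_cr = π²EI/L_e² = π²×98500×4.159×10^6/3960² = 257800 N.
P_allow = P_cr/n = 257800/4.03 = 63980 N.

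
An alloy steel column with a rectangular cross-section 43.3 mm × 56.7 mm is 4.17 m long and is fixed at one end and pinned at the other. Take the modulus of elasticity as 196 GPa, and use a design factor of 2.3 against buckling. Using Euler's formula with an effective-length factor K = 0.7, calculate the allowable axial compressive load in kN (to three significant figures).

Buckling occurs about the weak axis: I_min = h·b³/12 = 56.7×43.3³/12 = 383600 mm⁴ (b = 43.3 mm is the smaller dimension).
Effective length L_e = KL = 0.7×4.17 m = 2919 mm.
Euler critical load P_cr = π²EI/L_e² = π²×196000×383600/2919² = 87090 N.
P_allow = P_cr/n = 87090/2.3 = 37860 N.

P_allow = 37.9 kN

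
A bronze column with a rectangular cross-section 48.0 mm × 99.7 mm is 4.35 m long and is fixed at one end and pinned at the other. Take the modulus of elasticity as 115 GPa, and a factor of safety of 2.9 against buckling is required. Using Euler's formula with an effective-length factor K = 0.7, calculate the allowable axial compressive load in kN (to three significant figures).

Buckling occurs about the weak axis: I_min = h·b³/12 = 99.7×48.0³/12 = 918800 mm⁴ (b = 48.0 mm is the smaller dimension).
Effective length L_e = KL = 0.7×4.35 m = 3045 mm.
Euler critical load P_cr = π²EI/L_e² = π²×115000×918800/3045² = 112500 N.
P_allow = P_cr/n = 112500/2.9 = 38780 N.

P_allow = 38.8 kN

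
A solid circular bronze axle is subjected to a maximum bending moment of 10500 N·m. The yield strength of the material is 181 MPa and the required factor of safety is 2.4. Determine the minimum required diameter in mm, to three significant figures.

d = 112 mm

σ_allow = 181/2.4 = 75.42 MPa.
For a solid circular section σ = 32M/(πd³), so d³ = 32M/(π σ_allow) = 32×1.0500×10^7/(π×75.42) = 1.418×10^6 mm³.
d = 112.4 mm.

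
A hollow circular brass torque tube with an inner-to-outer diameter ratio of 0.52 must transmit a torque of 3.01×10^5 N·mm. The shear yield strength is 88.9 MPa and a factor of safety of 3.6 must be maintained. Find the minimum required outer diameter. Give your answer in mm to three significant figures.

d_o = 40.6 mm

τ_allow = 88.9/3.6 = 24.69 MPa.
For a hollow shaft τ = 16T/[πd_o³(1−k⁴)] with k = 0.52, so 1−k⁴ = 0.9269.
d_o³ = 16T/[π τ_allow (1−k⁴)] = 16×301000/(π×24.69×0.9269) = 66970 mm³.
d_o = 40.61 mm.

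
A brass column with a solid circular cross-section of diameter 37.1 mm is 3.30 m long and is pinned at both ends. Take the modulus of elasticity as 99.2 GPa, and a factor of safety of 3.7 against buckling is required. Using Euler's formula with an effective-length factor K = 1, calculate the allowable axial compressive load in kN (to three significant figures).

I = πd⁴/64 = π×37.1⁴/64 = 93000 mm⁴.
Effective length L_e = KL = 1×3.30 m = 3300 mm.
Euler critical load P_cr = π²EI/L_e² = π²×99200×93000/3300² = 8361 N.
P_allow = P_cr/n = 8361/3.7 = 2260 N.

P_allow = 2.26 kN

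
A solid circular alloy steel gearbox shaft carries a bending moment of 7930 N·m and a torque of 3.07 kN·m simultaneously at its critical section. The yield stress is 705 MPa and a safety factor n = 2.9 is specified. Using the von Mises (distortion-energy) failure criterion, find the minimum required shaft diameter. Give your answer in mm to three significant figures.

d = 70.5 mm

σ_allow = σ_y/n = 705/2.9 = 243.1 MPa.
For a solid shaft σ_b = 32M/(πd³) and τ = 16T/(πd³), so the von Mises stress is σ' = (16/πd³)·√(4M²+3T²).
√(4M²+3T²) = √(4×(7.930×10^6)² + 3×(3.070×10^6)²) = 1.673×10^7 N·mm.
d³ = 16×1.673×10^7/(π×243.1) = 350400 mm³.
d = 70.50 mm.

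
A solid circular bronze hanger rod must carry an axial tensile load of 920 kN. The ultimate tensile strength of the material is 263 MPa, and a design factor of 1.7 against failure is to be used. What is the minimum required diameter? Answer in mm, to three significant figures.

d = 87.0 mm

Allowable stress σ_allow = 263/1.7 = 154.7 MPa.
Required area A = F/σ_allow = 920000/154.7 = 5947 mm².
A = πd²/4 → d = √(4A/π) = 87.02 mm.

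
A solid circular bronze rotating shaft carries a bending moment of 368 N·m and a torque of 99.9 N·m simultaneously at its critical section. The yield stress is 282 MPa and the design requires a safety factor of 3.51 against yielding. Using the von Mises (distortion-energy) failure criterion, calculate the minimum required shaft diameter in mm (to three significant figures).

σ_allow = σ_y/n = 282/3.51 = 80.34 MPa.
For a solid shaft σ_b = 32M/(πd³) and τ = 16T/(πd³), so the von Mises stress is σ' = (16/πd³)·√(4M²+3T²).
√(4M²+3T²) = √(4×(368000)² + 3×(99900)²) = 756100 N·mm.
d³ = 16×756100/(π×80.34) = 47930 mm³.
d = 36.32 mm.

d = 36.3 mm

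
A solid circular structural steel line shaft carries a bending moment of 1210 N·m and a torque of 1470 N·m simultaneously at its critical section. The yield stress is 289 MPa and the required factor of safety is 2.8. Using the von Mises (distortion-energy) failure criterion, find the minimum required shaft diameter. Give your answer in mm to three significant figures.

σ_allow = σ_y/n = 289/2.8 = 103.2 MPa.
For a solid shaft σ_b = 32M/(πd³) and τ = 16T/(πd³), so the von Mises stress is σ' = (16/πd³)·√(4M²+3T²).
√(4M²+3T²) = √(4×(1.210×10^6)² + 3×(1.470×10^6)²) = 3.513×10^6 N·mm.
d³ = 16×3.513×10^6/(π×103.2) = 173300 mm³.
d = 55.76 mm.

d = 55.8 mm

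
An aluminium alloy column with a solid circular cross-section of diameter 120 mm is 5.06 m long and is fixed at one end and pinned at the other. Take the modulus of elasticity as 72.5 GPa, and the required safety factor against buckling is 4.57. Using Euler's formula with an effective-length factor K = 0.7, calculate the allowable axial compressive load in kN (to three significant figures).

P_allow = 127 kN

I = πd⁴/64 = π×120⁴/64 = 1.018×10^7 mm⁴.
Effective length L_e = KL = 0.7×5.06 m = 3542 mm.
Euler critical load P_cr = π²EI/L_e² = π²×72500×1.018×10^7/3542² = 580500 N.
P_allow = P_cr/n = 580500/4.57 = 127000 N.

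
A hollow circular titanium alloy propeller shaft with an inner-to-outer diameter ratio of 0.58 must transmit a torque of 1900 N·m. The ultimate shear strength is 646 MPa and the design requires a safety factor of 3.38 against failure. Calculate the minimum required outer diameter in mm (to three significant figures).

τ_allow = 646/3.38 = 191.1 MPa.
For a hollow shaft τ = 16T/[πd_o³(1−k⁴)] with k = 0.58, so 1−k⁴ = 0.8868.
d_o³ = 16T/[π τ_allow (1−k⁴)] = 16×1900000/(π×191.1×0.8868) = 57090 mm³.
d_o = 38.51 mm.

d_o = 38.5 mm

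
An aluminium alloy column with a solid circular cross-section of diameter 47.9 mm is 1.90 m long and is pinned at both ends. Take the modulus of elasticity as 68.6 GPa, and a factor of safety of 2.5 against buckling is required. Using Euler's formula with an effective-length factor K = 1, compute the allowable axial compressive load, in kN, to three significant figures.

P_allow = 19.4 kN

I = πd⁴/64 = π×47.9⁴/64 = 258400 mm⁴.
Effective length L_e = KL = 1×1.90 m = 1900 mm.
Euler critical load P_cr = π²EI/L_e² = π²×68600×258400/1900² = 48470 N.
P_allow = P_cr/n = 48470/2.5 = 19390 N.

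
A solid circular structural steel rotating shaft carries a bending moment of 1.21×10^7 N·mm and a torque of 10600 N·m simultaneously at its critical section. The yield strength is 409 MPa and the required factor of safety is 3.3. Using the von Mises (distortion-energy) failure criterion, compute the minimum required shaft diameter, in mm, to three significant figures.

σ_allow = σ_y/n = 409/3.3 = 123.9 MPa.
For a solid shaft σ_b = 32M/(πd³) and τ = 16T/(πd³), so the von Mises stress is σ' = (16/πd³)·√(4M²+3T²).
√(4M²+3T²) = √(4×(1.210×10^7)² + 3×(1.060×10^7)²) = 3.038×10^7 N·mm.
d³ = 16×3.038×10^7/(π×123.9) = 1.248×10^6 mm³.
d = 107.7 mm.

d = 108 mm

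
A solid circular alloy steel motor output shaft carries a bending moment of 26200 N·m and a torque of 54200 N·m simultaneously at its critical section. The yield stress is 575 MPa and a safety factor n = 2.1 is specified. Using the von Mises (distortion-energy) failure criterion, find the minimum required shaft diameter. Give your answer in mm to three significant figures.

σ_allow = σ_y/n = 575/2.1 = 273.8 MPa.
For a solid shaft σ_b = 32M/(πd³) and τ = 16T/(πd³), so the von Mises stress is σ' = (16/πd³)·√(4M²+3T²).
√(4M²+3T²) = √(4×(2.620×10^7)² + 3×(5.420×10^7)²) = 1.075×10^8 N·mm.
d³ = 16×1.075×10^8/(π×273.8) = 2.000×10^6 mm³.
d = 126.0 mm.

d = 126 mm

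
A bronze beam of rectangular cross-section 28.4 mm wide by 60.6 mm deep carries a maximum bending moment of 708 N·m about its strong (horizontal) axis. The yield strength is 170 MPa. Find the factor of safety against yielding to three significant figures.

Section modulus S = bh²/6 = 28.4×60.6²/6 = 17380 mm³.
σ = M/S = 708000/17380 = 40.73 MPa.
n = 170/40.73 = 4.174.

n = 4.17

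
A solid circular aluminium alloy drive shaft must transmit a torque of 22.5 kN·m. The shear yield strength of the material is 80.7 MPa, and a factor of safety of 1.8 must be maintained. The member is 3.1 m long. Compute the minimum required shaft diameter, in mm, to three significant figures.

Allowable shear stress τ_allow = 80.7/1.8 = 44.83 MPa.
For a solid shaft τ = 16T/(πd³), so d³ = 16T/(π τ_allow) = 16×2.2500×10^7/(π×44.83) = 2.556×10^6 mm³.
d = (2.556×10^6)^(1/3) = 136.7 mm.

d = 137 mm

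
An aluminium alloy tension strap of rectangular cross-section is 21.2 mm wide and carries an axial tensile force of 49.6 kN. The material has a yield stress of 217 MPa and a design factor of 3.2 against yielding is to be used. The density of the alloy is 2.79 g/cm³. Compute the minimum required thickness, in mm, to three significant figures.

σ_allow = 217/3.2 = 67.81 MPa.
Required area A = F/σ_allow = 49600/67.81 = 731.4 mm².
t = A/w = 731.4/21.2 = 34.50 mm.

t = 34.5 mm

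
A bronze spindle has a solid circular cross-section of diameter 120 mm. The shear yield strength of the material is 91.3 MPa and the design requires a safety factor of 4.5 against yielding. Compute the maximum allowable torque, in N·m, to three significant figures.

τ_allow = 91.3/4.5 = 20.29 MPa.
For a solid shaft T_allow = τ_allow·πd³/16; πd³/16 = π×120³/16 = 339300 mm³.
T_allow = 20.29×339300 = 6.884×10^6 N·mm = 6884 N·m.

T_allow = 6880 N·m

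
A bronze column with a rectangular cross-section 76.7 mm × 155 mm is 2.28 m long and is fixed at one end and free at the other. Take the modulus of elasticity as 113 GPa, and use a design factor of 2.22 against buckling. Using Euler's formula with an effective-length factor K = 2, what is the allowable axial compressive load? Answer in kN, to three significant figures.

Buckling occurs about the weak axis: I_min = h·b³/12 = 155×76.7³/12 = 5.828×10^6 mm⁴ (b = 76.7 mm is the smaller dimension).
Effective length L_e = KL = 2×2.28 m = 4560 mm.
Euler critical load P_cr = π²EI/L_e² = π²×113000×5.828×10^6/4560² = 312600 N.
P_allow = P_cr/n = 312600/2.22 = 140800 N.

P_allow = 141 kN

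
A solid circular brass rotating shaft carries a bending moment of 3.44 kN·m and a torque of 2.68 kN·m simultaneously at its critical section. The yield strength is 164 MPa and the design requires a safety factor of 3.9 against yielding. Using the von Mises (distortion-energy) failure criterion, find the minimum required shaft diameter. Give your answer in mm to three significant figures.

σ_allow = σ_y/n = 164/3.9 = 42.05 MPa.
For a solid shaft σ_b = 32M/(πd³) and τ = 16T/(πd³), so the von Mises stress is σ' = (16/πd³)·√(4M²+3T²).
√(4M²+3T²) = √(4×(3.440×10^6)² + 3×(2.680×10^6)²) = 8.299×10^6 N·mm.
d³ = 16×8.299×10^6/(π×42.05) = 1.005×10^6 mm³.
d = 100.2 mm.

d = 100 mm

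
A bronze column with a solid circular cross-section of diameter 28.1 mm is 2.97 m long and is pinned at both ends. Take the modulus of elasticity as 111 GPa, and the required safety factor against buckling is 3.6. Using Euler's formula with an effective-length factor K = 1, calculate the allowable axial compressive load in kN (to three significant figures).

I = πd⁴/64 = π×28.1⁴/64 = 30610 mm⁴.
Effective length L_e = KL = 1×2.97 m = 2970 mm.
Euler critical load P_cr = π²EI/L_e² = π²×111000×30610/2970² = 3801 N.
P_allow = P_cr/n = 3801/3.6 = 1056 N.

P_allow = 1.06 kN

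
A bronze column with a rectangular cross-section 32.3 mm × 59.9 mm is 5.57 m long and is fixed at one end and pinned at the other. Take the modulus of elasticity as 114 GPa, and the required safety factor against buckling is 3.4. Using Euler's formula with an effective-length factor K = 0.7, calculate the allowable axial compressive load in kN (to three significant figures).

Buckling occurs about the weak axis: I_min = h·b³/12 = 59.9×32.3³/12 = 168200 mm⁴ (b = 32.3 mm is the smaller dimension).
Effective length L_e = KL = 0.7×5.57 m = 3899 mm.
Euler critical load P_cr = π²EI/L_e² = π²×114000×168200/3899² = 12450 N.
P_allow = P_cr/n = 12450/3.4 = 3662 N.

P_allow = 3.66 kN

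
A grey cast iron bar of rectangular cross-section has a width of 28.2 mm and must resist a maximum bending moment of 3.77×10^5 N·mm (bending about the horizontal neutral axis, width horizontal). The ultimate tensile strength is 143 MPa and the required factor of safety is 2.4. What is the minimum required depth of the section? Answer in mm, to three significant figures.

h = 36.7 mm

σ_allow = 143/2.4 = 59.58 MPa.
For a rectangular section σ = 6M/(bh²), so h² = 6M/(b σ_allow) = 6×377000/(28.2×59.58) = 1346 mm².
h = 36.69 mm.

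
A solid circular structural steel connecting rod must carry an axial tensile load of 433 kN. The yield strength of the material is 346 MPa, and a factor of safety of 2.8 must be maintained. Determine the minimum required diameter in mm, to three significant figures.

Allowable stress σ_allow = 346/2.8 = 123.6 MPa.
Required area A = F/σ_allow = 433000/123.6 = 3504 mm².
A = πd²/4 → d = √(4A/π) = 66.79 mm.

d = 66.8 mm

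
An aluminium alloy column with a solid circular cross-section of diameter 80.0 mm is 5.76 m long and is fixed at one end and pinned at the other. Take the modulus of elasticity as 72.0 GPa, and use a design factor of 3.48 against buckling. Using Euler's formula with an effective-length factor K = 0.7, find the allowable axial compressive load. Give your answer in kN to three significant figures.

I = πd⁴/64 = π×80.0⁴/64 = 2.011×10^6 mm⁴.
Effective length L_e = KL = 0.7×5.76 m = 4032 mm.
Euler critical load P_cr = π²EI/L_e² = π²×72000×2.011×10^6/4032² = 87890 N.
P_allow = P_cr/n = 87890/3.48 = 25250 N.

P_allow = 25.3 kN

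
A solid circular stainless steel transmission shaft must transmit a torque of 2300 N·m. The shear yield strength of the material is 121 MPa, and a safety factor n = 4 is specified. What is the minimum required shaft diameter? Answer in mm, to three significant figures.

Allowable shear stress τ_allow = 121/4 = 30.25 MPa.
For a solid shaft τ = 16T/(πd³), so d³ = 16T/(π τ_allow) = 16×2300000/(π×30.25) = 387200 mm³.
d = (387200)^(1/3) = 72.89 mm.

d = 72.9 mm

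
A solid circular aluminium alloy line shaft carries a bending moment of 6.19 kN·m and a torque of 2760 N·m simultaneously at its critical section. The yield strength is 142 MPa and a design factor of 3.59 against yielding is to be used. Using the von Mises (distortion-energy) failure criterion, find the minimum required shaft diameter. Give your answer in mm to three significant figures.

σ_allow = σ_y/n = 142/3.59 = 39.55 MPa.
For a solid shaft σ_b = 32M/(πd³) and τ = 16T/(πd³), so the von Mises stress is σ' = (16/πd³)·√(4M²+3T²).
√(4M²+3T²) = √(4×(6.190×10^6)² + 3×(2.760×10^6)²) = 1.327×10^7 N·mm.
d³ = 16×1.327×10^7/(π×39.55) = 1.709×10^6 mm³.
d = 119.6 mm.

d = 120 mm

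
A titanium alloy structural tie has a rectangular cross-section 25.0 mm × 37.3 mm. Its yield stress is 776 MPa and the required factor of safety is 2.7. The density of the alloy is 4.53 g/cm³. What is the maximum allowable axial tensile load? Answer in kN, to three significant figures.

σ_allow = 776/2.7 = 287.4 MPa.
A = 25.0×37.3 = 932.5 mm².
F_allow = σ_allow × A = 287.4×932.5 = 268000 N.

F_allow = 268 kN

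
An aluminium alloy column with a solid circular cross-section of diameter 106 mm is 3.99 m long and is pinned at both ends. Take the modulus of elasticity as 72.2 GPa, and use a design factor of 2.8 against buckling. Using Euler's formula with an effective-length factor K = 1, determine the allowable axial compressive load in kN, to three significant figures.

P_allow = 99.1 kN

I = πd⁴/64 = π×106⁴/64 = 6.197×10^6 mm⁴.
Effective length L_e = KL = 1×3.99 m = 3990 mm.
Euler critical load P_cr = π²EI/L_e² = π²×72200×6.197×10^6/3990² = 277400 N.
P_allow = P_cr/n = 277400/2.8 = 99070 N.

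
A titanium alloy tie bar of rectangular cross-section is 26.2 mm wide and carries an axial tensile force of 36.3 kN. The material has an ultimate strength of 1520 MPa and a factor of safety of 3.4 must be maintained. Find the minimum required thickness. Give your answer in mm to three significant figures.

σ_allow = 1520/3.4 = 447.1 MPa.
Required area A = F/σ_allow = 36300/447.1 = 81.20 mm².
t = A/w = 81.20/26.2 = 3.099 mm.

t = 3.10 mm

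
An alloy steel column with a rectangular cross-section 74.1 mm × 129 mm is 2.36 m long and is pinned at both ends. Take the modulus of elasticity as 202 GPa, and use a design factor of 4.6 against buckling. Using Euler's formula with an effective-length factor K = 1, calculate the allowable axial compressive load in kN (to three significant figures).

P_allow = 340 kN

Buckling occurs about the weak axis: I_min = h·b³/12 = 129×74.1³/12 = 4.374×10^6 mm⁴ (b = 74.1 mm is the smaller dimension).
Effective length L_e = KL = 1×2.36 m = 2360 mm.
Euler critical load P_cr = π²EI/L_e² = π²×202000×4.374×10^6/2360² = 1.566×10^6 N.
P_allow = P_cr/n = 1.566×10^6/4.6 = 340400 N.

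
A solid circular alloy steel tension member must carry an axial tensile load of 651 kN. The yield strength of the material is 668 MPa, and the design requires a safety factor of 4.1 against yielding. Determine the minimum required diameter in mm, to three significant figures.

Allowable stress σ_allow = 668/4.1 = 162.9 MPa.
Required area A = F/σ_allow = 651000/162.9 = 3996 mm².
A = πd²/4 → d = √(4A/π) = 71.33 mm.

d = 71.3 mm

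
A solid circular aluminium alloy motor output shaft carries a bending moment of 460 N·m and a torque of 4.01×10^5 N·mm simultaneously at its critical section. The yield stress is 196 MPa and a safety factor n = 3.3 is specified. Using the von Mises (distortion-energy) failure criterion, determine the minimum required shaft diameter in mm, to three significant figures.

σ_allow = σ_y/n = 196/3.3 = 59.39 MPa.
For a solid shaft σ_b = 32M/(πd³) and τ = 16T/(πd³), so the von Mises stress is σ' = (16/πd³)·√(4M²+3T²).
√(4M²+3T²) = √(4×(460000)² + 3×(401000)²) = 1.153×10^6 N·mm.
d³ = 16×1.153×10^6/(π×59.39) = 98850 mm³.
d = 46.24 mm.

d = 46.2 mm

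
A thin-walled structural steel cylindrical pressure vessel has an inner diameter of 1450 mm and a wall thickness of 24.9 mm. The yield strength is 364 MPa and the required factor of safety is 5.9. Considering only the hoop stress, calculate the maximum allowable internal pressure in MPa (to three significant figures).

p_allow = 2.12 MPa

σ_allow = 364/5.9 = 61.69 MPa.
σ_h = pD/(2t) → p_allow = 2σ_allow t/D = 2×61.69×24.9/1450 = 2.119 MPa.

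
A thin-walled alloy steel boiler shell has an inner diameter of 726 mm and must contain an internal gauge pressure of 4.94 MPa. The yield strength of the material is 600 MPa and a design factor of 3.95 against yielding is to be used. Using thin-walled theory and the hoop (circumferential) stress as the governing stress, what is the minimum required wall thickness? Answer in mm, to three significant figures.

σ_allow = 600/3.95 = 151.9 MPa.
Hoop stress σ_h = pD/(2t), so t = pD/(2σ_allow) = 4.94×726/(2×151.9) = 11.81 mm.

t = 11.8 mm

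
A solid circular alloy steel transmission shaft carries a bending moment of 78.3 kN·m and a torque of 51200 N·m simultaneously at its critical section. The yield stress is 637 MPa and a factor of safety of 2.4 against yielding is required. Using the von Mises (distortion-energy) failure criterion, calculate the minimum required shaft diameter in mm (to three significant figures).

d = 151 mm

σ_allow = σ_y/n = 637/2.4 = 265.4 MPa.
For a solid shaft σ_b = 32M/(πd³) and τ = 16T/(πd³), so the von Mises stress is σ' = (16/πd³)·√(4M²+3T²).
√(4M²+3T²) = √(4×(7.830×10^7)² + 3×(5.120×10^7)²) = 1.800×10^8 N·mm.
d³ = 16×1.800×10^8/(π×265.4) = 3.453×10^6 mm³.
d = 151.2 mm.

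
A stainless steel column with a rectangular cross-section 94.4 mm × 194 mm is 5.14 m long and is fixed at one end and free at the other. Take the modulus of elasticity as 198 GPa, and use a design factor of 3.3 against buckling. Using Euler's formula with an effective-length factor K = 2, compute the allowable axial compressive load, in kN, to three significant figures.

Buckling occurs about the weak axis: I_min = h·b³/12 = 194×94.4³/12 = 1.360×10^7 mm⁴ (b = 94.4 mm is the smaller dimension).
Effective length L_e = KL = 2×5.14 m = 10280 mm.
Euler critical load P_cr = π²EI/L_e² = π²×198000×1.360×10^7/10280² = 251500 N.
P_allow = P_cr/n = 251500/3.3 = 76210 N.

P_allow = 76.2 kN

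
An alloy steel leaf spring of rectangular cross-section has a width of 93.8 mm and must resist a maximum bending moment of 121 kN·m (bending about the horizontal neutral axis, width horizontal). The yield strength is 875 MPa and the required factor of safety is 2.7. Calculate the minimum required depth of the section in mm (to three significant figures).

σ_allow = 875/2.7 = 324.1 MPa.
For a rectangular section σ = 6M/(bh²), so h² = 6M/(b σ_allow) = 6×1.2100×10^8/(93.8×324.1) = 23880 mm².
h = 154.5 mm.

h = 155 mm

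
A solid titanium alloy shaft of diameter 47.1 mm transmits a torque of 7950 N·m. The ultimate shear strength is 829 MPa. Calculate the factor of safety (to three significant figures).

τ = 16T/(πd³) = 16×7950000/(π×47.1³) = 387.5 MPa.
n = τ_limit/τ = 829/387.5 = 2.139.

n = 2.14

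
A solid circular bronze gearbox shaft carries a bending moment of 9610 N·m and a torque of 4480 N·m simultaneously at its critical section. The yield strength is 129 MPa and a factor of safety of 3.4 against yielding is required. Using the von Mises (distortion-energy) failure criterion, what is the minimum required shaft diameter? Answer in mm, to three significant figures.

d = 141 mm

σ_allow = σ_y/n = 129/3.4 = 37.94 MPa.
For a solid shaft σ_b = 32M/(πd³) and τ = 16T/(πd³), so the von Mises stress is σ' = (16/πd³)·√(4M²+3T²).
√(4M²+3T²) = √(4×(9.610×10^6)² + 3×(4.480×10^6)²) = 2.073×10^7 N·mm.
d³ = 16×2.073×10^7/(π×37.94) = 2.782×10^6 mm³.
d = 140.6 mm.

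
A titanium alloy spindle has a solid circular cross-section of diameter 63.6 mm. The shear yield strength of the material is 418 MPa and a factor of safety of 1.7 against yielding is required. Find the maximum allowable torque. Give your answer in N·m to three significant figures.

τ_allow = 418/1.7 = 245.9 MPa.
For a solid shaft T_allow = τ_allow·πd³/16; πd³/16 = π×63.6³/16 = 50510 mm³.
T_allow = 245.9×50510 = 1.242×10^7 N·mm = 12420 N·m.

T_allow = 12400 N·m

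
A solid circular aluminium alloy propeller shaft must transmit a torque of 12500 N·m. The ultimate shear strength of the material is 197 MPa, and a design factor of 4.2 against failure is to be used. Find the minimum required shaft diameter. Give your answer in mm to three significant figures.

d = 111 mm

Allowable shear stress τ_allow = 197/4.2 = 46.90 MPa.
For a solid shaft τ = 16T/(πd³), so d³ = 16T/(π τ_allow) = 16×1.2500×10^7/(π×46.90) = 1.357×10^6 mm³.
d = (1.357×10^6)^(1/3) = 110.7 mm.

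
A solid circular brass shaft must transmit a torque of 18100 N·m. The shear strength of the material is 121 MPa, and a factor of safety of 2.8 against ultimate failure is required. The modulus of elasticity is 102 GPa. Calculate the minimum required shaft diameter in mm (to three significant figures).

Allowable shear stress τ_allow = 121/2.8 = 43.21 MPa.
For a solid shaft τ = 16T/(πd³), so d³ = 16T/(π τ_allow) = 16×1.8100×10^7/(π×43.21) = 2.133×10^6 mm³.
d = (2.133×10^6)^(1/3) = 128.7 mm.

d = 129 mm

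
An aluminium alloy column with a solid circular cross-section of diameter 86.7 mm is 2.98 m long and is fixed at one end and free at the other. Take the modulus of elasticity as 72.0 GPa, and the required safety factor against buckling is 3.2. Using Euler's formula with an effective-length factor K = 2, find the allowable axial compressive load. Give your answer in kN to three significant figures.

P_allow = 17.3 kN

I = πd⁴/64 = π×86.7⁴/64 = 2.774×10^6 mm⁴.
Effective length L_e = KL = 2×2.98 m = 5960 mm.
Euler critical load P_cr = π²EI/L_e² = π²×72000×2.774×10^6/5960² = 55490 N.
P_allow = P_cr/n = 55490/3.2 = 17340 N.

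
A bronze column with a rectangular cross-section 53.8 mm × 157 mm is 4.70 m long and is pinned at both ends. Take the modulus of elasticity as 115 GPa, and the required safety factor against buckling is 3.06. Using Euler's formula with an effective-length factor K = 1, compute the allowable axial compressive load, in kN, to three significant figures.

Buckling occurs about the weak axis: I_min = h·b³/12 = 157×53.8³/12 = 2.037×10^6 mm⁴ (b = 53.8 mm is the smaller dimension).
Effective length L_e = KL = 1×4.70 m = 4700 mm.
Euler critical load P_cr = π²EI/L_e² = π²×115000×2.037×10^6/4700² = 104700 N.
P_allow = P_cr/n = 104700/3.06 = 34210 N.

P_allow = 34.2 kN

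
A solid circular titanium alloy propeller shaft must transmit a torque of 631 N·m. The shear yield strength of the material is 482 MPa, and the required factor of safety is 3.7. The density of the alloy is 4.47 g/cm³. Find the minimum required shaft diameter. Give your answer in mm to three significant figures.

Allowable shear stress τ_allow = 482/3.7 = 130.3 MPa.
For a solid shaft τ = 16T/(πd³), so d³ = 16T/(π τ_allow) = 16×631000/(π×130.3) = 24670 mm³.
d = (24670)^(1/3) = 29.11 mm.

d = 29.1 mm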